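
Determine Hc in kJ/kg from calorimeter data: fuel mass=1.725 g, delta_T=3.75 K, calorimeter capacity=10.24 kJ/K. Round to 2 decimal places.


Hc = C_cal * delta_T / m_fuel
Q_released = 10.24 * 3.75 = 38.4000 kJ
m_fuel = 1.725 g = 1.725/1000 kg = 0.001725 kg
Hc = 38.4000 / 0.001725 = 22260.87 kJ/kg


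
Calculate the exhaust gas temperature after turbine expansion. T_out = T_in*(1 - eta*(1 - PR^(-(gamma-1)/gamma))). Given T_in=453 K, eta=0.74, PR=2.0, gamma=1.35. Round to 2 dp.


T_out = T_in * (1 - eta * (1 - PR^(-(gamma-1)/gamma)))
Exponent = -(1.35-1)/1.35 = -0.25925926
PR^exp = 2.0^(-0.25925926) = 0.83551680
Factor = 1 - 0.74*(1 - 0.83551680) = 0.87828243
T_out = 453 * 0.87828243 = 397.86 K


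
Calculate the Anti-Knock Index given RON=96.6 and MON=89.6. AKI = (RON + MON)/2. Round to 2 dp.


AKI = (RON + MON) / 2
AKI = (96.6 + 89.6) / 2
AKI = 186.2 / 2 = 93.10


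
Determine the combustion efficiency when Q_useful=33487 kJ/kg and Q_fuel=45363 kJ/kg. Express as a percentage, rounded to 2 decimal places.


Efficiency = (Q_useful / Q_fuel) * 100
Efficiency = (33487 / 45363) * 100
Efficiency = 0.7382 * 100 = 73.82%


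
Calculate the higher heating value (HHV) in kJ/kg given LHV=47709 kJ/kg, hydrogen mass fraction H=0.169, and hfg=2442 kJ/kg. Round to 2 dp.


HHV = LHV + hfg * 9 * H
Water addition = 2442 * 9 * 0.169 = 3714.282 kJ/kg
HHV = 47709 + 3714.282 = 51423.28 kJ/kg


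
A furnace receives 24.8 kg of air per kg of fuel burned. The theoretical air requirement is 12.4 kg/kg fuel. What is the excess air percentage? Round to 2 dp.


Excess air = actual - stoichiometric = 24.8 - 12.4 = 12.40 kg/kg fuel
Excess air % = (excess / stoich) * 100 = (12.40 / 12.4) * 100 = 100.00%


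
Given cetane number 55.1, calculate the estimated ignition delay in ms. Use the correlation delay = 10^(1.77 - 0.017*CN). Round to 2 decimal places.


delay = 10^(1.77 - 0.017*CN)
Exponent = 1.77 - 0.017*55.1 = 0.8333
delay = 10^0.8333 = 6.81 ms


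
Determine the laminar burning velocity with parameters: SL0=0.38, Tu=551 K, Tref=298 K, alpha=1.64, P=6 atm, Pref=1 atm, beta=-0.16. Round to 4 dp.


SL = SL0 * (Tu/Tref)^alpha * (P/Pref)^beta
T ratio = 551/298 = 1.84899329
(T ratio)^alpha = 1.84899329^1.64 = 2.740148
(P/Pref)^beta = 6^(-0.16) = 0.750751
SL = 0.38 * 2.740148 * 0.750751 = 0.7817 m/s


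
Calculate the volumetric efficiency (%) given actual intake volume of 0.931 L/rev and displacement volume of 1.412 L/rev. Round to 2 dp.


eta_v = (V_actual / V_disp) * 100
Ratio = 0.931 / 1.412 = 0.6593
eta_v = 0.6593 * 100 = 65.93%


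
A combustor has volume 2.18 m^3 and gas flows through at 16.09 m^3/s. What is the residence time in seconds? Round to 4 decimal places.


tau = V / Q_flow
tau = 2.18 / 16.09 = 0.1355 s


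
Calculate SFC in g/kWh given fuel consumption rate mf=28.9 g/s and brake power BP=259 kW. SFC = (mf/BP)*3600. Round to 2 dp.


SFC = (mf / BP) * 3600
Rate = 28.9 / 259 = 0.111583 g/(s*kW)
SFC = 0.111583 * 3600 = 401.70 g/kWh


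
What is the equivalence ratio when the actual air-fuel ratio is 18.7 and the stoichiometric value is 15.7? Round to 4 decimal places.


phi = AFR_stoich / AFR_actual
phi = 15.7 / 18.7 = 0.8396


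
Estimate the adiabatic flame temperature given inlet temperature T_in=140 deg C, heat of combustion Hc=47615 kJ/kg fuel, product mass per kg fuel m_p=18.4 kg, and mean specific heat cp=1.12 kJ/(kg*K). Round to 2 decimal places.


T_ad = T_in + Hc / (m_p * cp)
Denominator = 18.4 * 1.12 = 20.6080
Temperature rise = 47615 / 20.6080 = 2310.51 K
T_ad = 140 + 2310.51 = 2450.51 deg C


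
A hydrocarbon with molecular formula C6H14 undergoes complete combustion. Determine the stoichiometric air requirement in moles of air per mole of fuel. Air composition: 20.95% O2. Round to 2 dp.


Balanced combustion: C6H14 + 9.5 O2 -> 6 CO2 + 7 H2O
O2 needed = C + H/4 = 6 + 14/4 = 9.50 moles
Air moles = O2 / 0.2095 = 9.50 / 0.2095 = 45.35 moles air


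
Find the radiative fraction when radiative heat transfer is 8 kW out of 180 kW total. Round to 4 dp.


f_rad = Q_rad / Q_total
f_rad = 8 / 180 = 0.0444


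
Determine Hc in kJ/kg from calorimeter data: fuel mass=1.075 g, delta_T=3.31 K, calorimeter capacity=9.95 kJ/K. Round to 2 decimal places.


Hc = C_cal * delta_T / m_fuel
Q_released = 9.95 * 3.31 = 32.9345 kJ
m_fuel = 1.075 g = 1.075/1000 kg = 0.001075 kg
Hc = 32.9345 / 0.001075 = 30636.74 kJ/kg


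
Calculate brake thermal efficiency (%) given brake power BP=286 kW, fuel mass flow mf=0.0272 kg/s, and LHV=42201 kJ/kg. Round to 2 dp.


eta_BTE = (BP / (mf * LHV)) * 100
Denominator = 0.0272 * 42201 = 1147.8672 kW
eta_BTE = (286 / 1147.8672) * 100 = 24.92%


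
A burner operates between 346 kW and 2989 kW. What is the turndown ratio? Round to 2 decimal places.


TDR = Q_max / Q_min
TDR = 2989 / 346 = 8.64


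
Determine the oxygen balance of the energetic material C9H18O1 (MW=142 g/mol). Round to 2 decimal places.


OB = -1600 * (2C + H/2 - O) / MW
Inner = 2*9 + 18/2 - 1 = 26.00
OB = -1600 * 26.00 / 142 = -292.96%


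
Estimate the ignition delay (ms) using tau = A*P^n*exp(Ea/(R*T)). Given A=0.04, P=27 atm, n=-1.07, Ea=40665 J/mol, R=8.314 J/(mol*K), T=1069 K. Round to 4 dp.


tau = A * P^n * exp(Ea/(R*T))
P^n = 27^(-1.07) = 0.02940633
Ea/(R*T) = 40665/(8.314*1069) = 4.575442
exp(Ea/(R*T)) = 97.070932
tau = 0.04 * 0.02940633 * 97.070932 = 0.1142 ms


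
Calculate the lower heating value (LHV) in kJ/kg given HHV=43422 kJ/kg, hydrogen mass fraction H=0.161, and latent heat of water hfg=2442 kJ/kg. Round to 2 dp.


LHV = HHV - hfg * 9 * H
Water correction = 2442 * 9 * 0.161 = 3538.458 kJ/kg
LHV = 43422 - 3538.458 = 39883.54 kJ/kg


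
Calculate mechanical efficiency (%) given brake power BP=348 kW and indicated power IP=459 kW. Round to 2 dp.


eta_mech = (BP / IP) * 100
Ratio = 348 / 459 = 0.7582
eta_mech = 0.7582 * 100 = 75.82%


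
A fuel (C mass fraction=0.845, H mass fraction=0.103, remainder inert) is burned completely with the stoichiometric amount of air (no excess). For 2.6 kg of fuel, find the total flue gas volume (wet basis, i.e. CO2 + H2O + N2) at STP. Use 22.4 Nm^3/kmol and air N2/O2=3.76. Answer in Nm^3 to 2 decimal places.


Per kg fuel: CO2 = (C/12 kmol)*22.4 = (0.845/12)*22.4 = 1.57733 Nm^3
Per kg fuel: H2O = (H/2 kmol)*22.4 = (0.103/2)*22.4 = 1.15360 Nm^3
O2 needed per kg fuel = C/12 + H/4 = 0.845/12 + 0.103/4 = 0.09616667 kmol
Per kg fuel: N2 = O2*3.76*22.4 = 0.09616667*3.76*22.4 = 8.09954 Nm^3
Total per kg = 1.57733 + 1.15360 + 8.09954 = 10.83047 Nm^3
Total = 10.83047 * 2.6 = 28.16 Nm^3


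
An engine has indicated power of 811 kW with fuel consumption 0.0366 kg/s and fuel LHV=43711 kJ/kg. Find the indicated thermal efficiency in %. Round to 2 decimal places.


eta_ith = (IP / (mf * LHV)) * 100
Denominator = 0.0366 * 43711 = 1599.8226 kW
eta_ith = (811 / 1599.8226) * 100 = 50.69%


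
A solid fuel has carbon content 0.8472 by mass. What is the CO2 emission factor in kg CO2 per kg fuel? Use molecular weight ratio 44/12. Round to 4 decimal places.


EF = C_frac * (M_CO2 / M_C)
EF = 0.8472 * (44/12)
EF = 0.8472 * 3.666667 = 3.1064 kg_CO2/kg_fuel


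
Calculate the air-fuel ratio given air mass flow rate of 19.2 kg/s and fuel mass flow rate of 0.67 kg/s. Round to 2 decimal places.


AFR = m_air / m_fuel
AFR = 19.2 / 0.67 = 28.66


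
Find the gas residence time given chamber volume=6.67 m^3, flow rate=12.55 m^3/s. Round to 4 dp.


tau = V / Q_flow
tau = 6.67 / 12.55 = 0.5315 s


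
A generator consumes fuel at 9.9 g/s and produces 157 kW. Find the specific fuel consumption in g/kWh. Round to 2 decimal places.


SFC = (mf / BP) * 3600
Rate = 9.9 / 157 = 0.063057 g/(s*kW)
SFC = 0.063057 * 3600 = 227.01 g/kWh


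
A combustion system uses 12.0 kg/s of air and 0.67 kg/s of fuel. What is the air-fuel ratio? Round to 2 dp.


AFR = m_air / m_fuel
AFR = 12.0 / 0.67 = 17.91


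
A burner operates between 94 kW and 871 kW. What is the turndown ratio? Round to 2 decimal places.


TDR = Q_max / Q_min
TDR = 871 / 94 = 9.27


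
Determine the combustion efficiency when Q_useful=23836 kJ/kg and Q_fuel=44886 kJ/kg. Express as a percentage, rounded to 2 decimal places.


Efficiency = (Q_useful / Q_fuel) * 100
Efficiency = (23836 / 44886) * 100
Efficiency = 0.5310 * 100 = 53.10%


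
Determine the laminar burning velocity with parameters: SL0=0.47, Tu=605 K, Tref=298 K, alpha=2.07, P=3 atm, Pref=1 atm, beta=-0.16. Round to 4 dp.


SL = SL0 * (Tu/Tref)^alpha * (P/Pref)^beta
T ratio = 605/298 = 2.03020134
(T ratio)^alpha = 2.03020134^2.07 = 4.331177
(P/Pref)^beta = 3^(-0.16) = 0.838804
SL = 0.47 * 4.331177 * 0.838804 = 1.7075 m/s


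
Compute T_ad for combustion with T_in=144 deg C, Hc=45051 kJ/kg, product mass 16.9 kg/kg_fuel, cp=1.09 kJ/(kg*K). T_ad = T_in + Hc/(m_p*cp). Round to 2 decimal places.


T_ad = T_in + Hc / (m_p * cp)
Denominator = 16.9 * 1.09 = 18.4210
Temperature rise = 45051 / 18.4210 = 2445.63 K
T_ad = 144 + 2445.63 = 2589.63 deg C


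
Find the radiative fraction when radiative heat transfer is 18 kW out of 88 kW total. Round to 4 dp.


f_rad = Q_rad / Q_total
f_rad = 18 / 88 = 0.2045


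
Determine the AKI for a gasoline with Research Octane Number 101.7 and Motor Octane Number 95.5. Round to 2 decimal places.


AKI = (RON + MON) / 2
AKI = (101.7 + 95.5) / 2
AKI = 197.2 / 2 = 98.60


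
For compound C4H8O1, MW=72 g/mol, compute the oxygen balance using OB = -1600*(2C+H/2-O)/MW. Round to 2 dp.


OB = -1600 * (2C + H/2 - O) / MW
Inner = 2*4 + 8/2 - 1 = 11.00
OB = -1600 * 11.00 / 72 = -244.44%


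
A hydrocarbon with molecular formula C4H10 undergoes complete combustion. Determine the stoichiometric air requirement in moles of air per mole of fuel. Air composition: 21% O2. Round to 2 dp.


Balanced combustion: C4H10 + 6.5 O2 -> 4 CO2 + 5 H2O
O2 needed = C + H/4 = 4 + 10/4 = 6.50 moles
Air moles = O2 / 0.21 = 6.50 / 0.21 = 30.95 moles air


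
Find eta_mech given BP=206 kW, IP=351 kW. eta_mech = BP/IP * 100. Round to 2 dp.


eta_mech = (BP / IP) * 100
Ratio = 206 / 351 = 0.5869
eta_mech = 0.5869 * 100 = 58.69%


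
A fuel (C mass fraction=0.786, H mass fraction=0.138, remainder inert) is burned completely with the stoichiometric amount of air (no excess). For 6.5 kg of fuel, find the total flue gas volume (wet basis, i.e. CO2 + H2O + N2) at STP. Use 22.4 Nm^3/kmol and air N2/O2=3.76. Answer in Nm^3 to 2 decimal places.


Per kg fuel: CO2 = (C/12 kmol)*22.4 = (0.786/12)*22.4 = 1.46720 Nm^3
Per kg fuel: H2O = (H/2 kmol)*22.4 = (0.138/2)*22.4 = 1.54560 Nm^3
O2 needed per kg fuel = C/12 + H/4 = 0.786/12 + 0.138/4 = 0.10000000 kmol
Per kg fuel: N2 = O2*3.76*22.4 = 0.10000000*3.76*22.4 = 8.42240 Nm^3
Total per kg = 1.46720 + 1.54560 + 8.42240 = 11.43520 Nm^3
Total = 11.43520 * 6.5 = 74.33 Nm^3


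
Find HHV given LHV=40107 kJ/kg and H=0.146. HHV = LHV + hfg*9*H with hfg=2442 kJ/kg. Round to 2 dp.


HHV = LHV + hfg * 9 * H
Water addition = 2442 * 9 * 0.146 = 3208.788 kJ/kg
HHV = 40107 + 3208.788 = 43315.79 kJ/kg


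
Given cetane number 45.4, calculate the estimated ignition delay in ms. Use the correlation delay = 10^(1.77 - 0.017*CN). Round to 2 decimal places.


delay = 10^(1.77 - 0.017*CN)
Exponent = 1.77 - 0.017*45.4 = 0.9982
delay = 10^0.9982 = 9.96 ms


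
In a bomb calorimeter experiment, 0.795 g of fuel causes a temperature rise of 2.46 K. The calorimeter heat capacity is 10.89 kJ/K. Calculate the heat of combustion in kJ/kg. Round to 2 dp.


Hc = C_cal * delta_T / m_fuel
Q_released = 10.89 * 2.46 = 26.7894 kJ
m_fuel = 0.795 g = 0.795/1000 kg = 0.000795 kg
Hc = 26.7894 / 0.000795 = 33697.36 kJ/kg


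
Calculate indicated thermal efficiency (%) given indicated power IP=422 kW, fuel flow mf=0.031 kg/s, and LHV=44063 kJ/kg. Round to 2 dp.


eta_ith = (IP / (mf * LHV)) * 100
Denominator = 0.031 * 44063 = 1365.9530 kW
eta_ith = (422 / 1365.9530) * 100 = 30.89%


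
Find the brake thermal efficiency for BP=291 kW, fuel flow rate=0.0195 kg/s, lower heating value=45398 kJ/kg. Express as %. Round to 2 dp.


eta_BTE = (BP / (mf * LHV)) * 100
Denominator = 0.0195 * 45398 = 885.2610 kW
eta_BTE = (291 / 885.2610) * 100 = 32.87%


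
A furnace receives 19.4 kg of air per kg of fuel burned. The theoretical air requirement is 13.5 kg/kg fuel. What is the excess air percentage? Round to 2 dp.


Excess air = actual - stoichiometric = 19.4 - 13.5 = 5.90 kg/kg fuel
Excess air % = (excess / stoich) * 100 = (5.90 / 13.5) * 100 = 43.70%


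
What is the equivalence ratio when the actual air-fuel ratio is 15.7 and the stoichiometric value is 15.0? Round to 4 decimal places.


phi = AFR_stoich / AFR_actual
phi = 15.0 / 15.7 = 0.9554


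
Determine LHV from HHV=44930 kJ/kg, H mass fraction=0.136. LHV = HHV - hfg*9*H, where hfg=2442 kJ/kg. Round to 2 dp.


LHV = HHV - hfg * 9 * H
Water correction = 2442 * 9 * 0.136 = 2989.008 kJ/kg
LHV = 44930 - 2989.008 = 41940.99 kJ/kg


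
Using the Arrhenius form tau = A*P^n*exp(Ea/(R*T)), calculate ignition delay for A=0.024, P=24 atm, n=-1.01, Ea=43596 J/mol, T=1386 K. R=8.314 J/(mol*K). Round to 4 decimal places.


tau = A * P^n * exp(Ea/(R*T))
P^n = 24^(-1.01) = 0.04036330
Ea/(R*T) = 43596/(8.314*1386) = 3.783323
exp(Ea/(R*T)) = 43.961874
tau = 0.024 * 0.04036330 * 43.961874 = 0.0426 ms


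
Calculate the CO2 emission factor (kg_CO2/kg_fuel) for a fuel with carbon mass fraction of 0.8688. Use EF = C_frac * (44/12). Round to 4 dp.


EF = C_frac * (M_CO2 / M_C)
EF = 0.8688 * (44/12)
EF = 0.8688 * 3.666667 = 3.1856 kg_CO2/kg_fuel


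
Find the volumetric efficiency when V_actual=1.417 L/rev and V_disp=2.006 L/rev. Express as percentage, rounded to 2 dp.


eta_v = (V_actual / V_disp) * 100
Ratio = 1.417 / 2.006 = 0.7064
eta_v = 0.7064 * 100 = 70.64%


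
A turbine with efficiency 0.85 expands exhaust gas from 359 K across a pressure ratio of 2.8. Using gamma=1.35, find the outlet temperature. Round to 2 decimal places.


T_out = T_in * (1 - eta * (1 - PR^(-(gamma-1)/gamma)))
Exponent = -(1.35-1)/1.35 = -0.25925926
PR^exp = 2.8^(-0.25925926) = 0.76572026
Factor = 1 - 0.85*(1 - 0.76572026) = 0.80086222
T_out = 359 * 0.80086222 = 287.51 K


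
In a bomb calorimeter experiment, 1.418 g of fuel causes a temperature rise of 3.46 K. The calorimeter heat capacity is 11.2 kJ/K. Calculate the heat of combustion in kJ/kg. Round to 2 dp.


Hc = C_cal * delta_T / m_fuel
Q_released = 11.2 * 3.46 = 38.7520 kJ
m_fuel = 1.418 g = 1.418/1000 kg = 0.001418 kg
Hc = 38.7520 / 0.001418 = 27328.63 kJ/kg


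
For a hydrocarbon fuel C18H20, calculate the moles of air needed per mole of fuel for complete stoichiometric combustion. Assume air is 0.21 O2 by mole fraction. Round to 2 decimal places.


Balanced combustion: C18H20 + 23 O2 -> 18 CO2 + 10 H2O
O2 needed = C + H/4 = 18 + 20/4 = 23.00 moles
Air moles = O2 / 0.21 = 23.00 / 0.21 = 109.52 moles air


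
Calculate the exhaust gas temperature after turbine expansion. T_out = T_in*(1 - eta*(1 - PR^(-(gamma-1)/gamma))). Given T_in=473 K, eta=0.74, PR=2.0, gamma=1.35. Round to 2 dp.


T_out = T_in * (1 - eta * (1 - PR^(-(gamma-1)/gamma)))
Exponent = -(1.35-1)/1.35 = -0.25925926
PR^exp = 2.0^(-0.25925926) = 0.83551680
Factor = 1 - 0.74*(1 - 0.83551680) = 0.87828243
T_out = 473 * 0.87828243 = 415.43 K


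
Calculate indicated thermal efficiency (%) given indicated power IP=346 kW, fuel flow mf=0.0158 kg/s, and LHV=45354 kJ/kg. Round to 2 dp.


eta_ith = (IP / (mf * LHV)) * 100
Denominator = 0.0158 * 45354 = 716.5932 kW
eta_ith = (346 / 716.5932) * 100 = 48.28%


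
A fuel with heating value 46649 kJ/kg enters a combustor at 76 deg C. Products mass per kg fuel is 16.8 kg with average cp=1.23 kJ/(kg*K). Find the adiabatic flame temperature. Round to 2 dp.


T_ad = T_in + Hc / (m_p * cp)
Denominator = 16.8 * 1.23 = 20.6640
Temperature rise = 46649 / 20.6640 = 2257.50 K
T_ad = 76 + 2257.50 = 2333.50 deg C


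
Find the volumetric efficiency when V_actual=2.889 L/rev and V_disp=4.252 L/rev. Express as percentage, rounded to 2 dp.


eta_v = (V_actual / V_disp) * 100
Ratio = 2.889 / 4.252 = 0.6794
eta_v = 0.6794 * 100 = 67.94%


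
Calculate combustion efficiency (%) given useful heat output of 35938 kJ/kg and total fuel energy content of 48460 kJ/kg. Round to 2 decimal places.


Efficiency = (Q_useful / Q_fuel) * 100
Efficiency = (35938 / 48460) * 100
Efficiency = 0.7416 * 100 = 74.16%


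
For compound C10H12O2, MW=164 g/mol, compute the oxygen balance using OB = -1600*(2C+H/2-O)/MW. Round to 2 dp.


OB = -1600 * (2C + H/2 - O) / MW
Inner = 2*10 + 12/2 - 2 = 24.00
OB = -1600 * 24.00 / 164 = -234.15%


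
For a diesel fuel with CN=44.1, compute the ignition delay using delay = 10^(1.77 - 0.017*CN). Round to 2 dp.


delay = 10^(1.77 - 0.017*CN)
Exponent = 1.77 - 0.017*44.1 = 1.0203
delay = 10^1.0203 = 10.48 ms


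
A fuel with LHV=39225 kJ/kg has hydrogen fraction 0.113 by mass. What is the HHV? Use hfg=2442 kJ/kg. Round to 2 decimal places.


HHV = LHV + hfg * 9 * H
Water addition = 2442 * 9 * 0.113 = 2483.514 kJ/kg
HHV = 39225 + 2483.514 = 41708.51 kJ/kg


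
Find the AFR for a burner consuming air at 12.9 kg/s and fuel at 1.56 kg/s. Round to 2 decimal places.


AFR = m_air / m_fuel
AFR = 12.9 / 1.56 = 8.27


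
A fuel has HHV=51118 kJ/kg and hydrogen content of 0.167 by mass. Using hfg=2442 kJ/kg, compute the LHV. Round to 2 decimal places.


LHV = HHV - hfg * 9 * H
Water correction = 2442 * 9 * 0.167 = 3670.326 kJ/kg
LHV = 51118 - 3670.326 = 47447.67 kJ/kg


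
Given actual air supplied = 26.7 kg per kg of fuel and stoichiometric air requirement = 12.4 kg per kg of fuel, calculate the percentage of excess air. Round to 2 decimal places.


Excess air = actual - stoichiometric = 26.7 - 12.4 = 14.30 kg/kg fuel
Excess air % = (excess / stoich) * 100 = (14.30 / 12.4) * 100 = 115.32%


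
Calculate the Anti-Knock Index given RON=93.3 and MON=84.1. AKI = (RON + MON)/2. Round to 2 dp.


AKI = (RON + MON) / 2
AKI = (93.3 + 84.1) / 2
AKI = 177.4 / 2 = 88.70


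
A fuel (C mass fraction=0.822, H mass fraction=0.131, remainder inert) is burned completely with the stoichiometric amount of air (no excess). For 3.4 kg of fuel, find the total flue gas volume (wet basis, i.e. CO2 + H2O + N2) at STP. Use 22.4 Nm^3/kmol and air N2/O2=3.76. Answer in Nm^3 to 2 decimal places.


Per kg fuel: CO2 = (C/12 kmol)*22.4 = (0.822/12)*22.4 = 1.53440 Nm^3
Per kg fuel: H2O = (H/2 kmol)*22.4 = (0.131/2)*22.4 = 1.46720 Nm^3
O2 needed per kg fuel = C/12 + H/4 = 0.822/12 + 0.131/4 = 0.10125000 kmol
Per kg fuel: N2 = O2*3.76*22.4 = 0.10125000*3.76*22.4 = 8.52768 Nm^3
Total per kg = 1.53440 + 1.46720 + 8.52768 = 11.52928 Nm^3
Total = 11.52928 * 3.4 = 39.20 Nm^3


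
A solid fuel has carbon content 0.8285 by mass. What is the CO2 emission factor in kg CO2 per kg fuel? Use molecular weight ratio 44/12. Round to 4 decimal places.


EF = C_frac * (M_CO2 / M_C)
EF = 0.8285 * (44/12)
EF = 0.8285 * 3.666667 = 3.0378 kg_CO2/kg_fuel


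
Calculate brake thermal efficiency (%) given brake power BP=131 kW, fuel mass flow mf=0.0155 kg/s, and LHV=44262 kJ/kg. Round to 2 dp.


eta_BTE = (BP / (mf * LHV)) * 100
Denominator = 0.0155 * 44262 = 686.0610 kW
eta_BTE = (131 / 686.0610) * 100 = 19.09%


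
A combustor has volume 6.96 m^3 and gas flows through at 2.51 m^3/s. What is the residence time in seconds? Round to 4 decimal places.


tau = V / Q_flow
tau = 6.96 / 2.51 = 2.7729 s


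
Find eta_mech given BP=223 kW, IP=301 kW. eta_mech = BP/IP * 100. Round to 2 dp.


eta_mech = (BP / IP) * 100
Ratio = 223 / 301 = 0.7409
eta_mech = 0.7409 * 100 = 74.09%


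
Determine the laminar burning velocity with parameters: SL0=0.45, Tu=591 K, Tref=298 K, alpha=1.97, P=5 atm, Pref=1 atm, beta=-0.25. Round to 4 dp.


SL = SL0 * (Tu/Tref)^alpha * (P/Pref)^beta
T ratio = 591/298 = 1.98322148
(T ratio)^alpha = 1.98322148^1.97 = 3.853198
(P/Pref)^beta = 5^(-0.25) = 0.668740
SL = 0.45 * 3.853198 * 0.668740 = 1.1596 m/s


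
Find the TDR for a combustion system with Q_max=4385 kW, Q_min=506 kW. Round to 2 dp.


TDR = Q_max / Q_min
TDR = 4385 / 506 = 8.67


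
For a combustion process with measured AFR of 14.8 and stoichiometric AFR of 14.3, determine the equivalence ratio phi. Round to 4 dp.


phi = AFR_stoich / AFR_actual
phi = 14.3 / 14.8 = 0.9662


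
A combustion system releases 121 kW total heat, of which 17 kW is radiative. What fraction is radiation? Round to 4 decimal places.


f_rad = Q_rad / Q_total
f_rad = 17 / 121 = 0.1405


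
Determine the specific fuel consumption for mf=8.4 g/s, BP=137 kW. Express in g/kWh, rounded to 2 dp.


SFC = (mf / BP) * 3600
Rate = 8.4 / 137 = 0.061314 g/(s*kW)
SFC = 0.061314 * 3600 = 220.73 g/kWh


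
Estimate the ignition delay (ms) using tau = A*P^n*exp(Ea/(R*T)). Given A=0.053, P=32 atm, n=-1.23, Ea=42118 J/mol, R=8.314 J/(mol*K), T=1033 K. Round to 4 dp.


tau = A * P^n * exp(Ea/(R*T))
P^n = 32^(-1.23) = 0.01408204
Ea/(R*T) = 42118/(8.314*1033) = 4.904078
exp(Ea/(R*T)) = 134.838576
tau = 0.053 * 0.01408204 * 134.838576 = 0.1006 ms


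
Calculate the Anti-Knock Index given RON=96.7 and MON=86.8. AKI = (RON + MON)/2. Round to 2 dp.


AKI = (RON + MON) / 2
AKI = (96.7 + 86.8) / 2
AKI = 183.5 / 2 = 91.75


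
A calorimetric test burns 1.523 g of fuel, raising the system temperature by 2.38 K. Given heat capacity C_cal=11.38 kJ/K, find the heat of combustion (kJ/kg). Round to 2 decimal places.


Hc = C_cal * delta_T / m_fuel
Q_released = 11.38 * 2.38 = 27.0844 kJ
m_fuel = 1.523 g = 1.523/1000 kg = 0.001523 kg
Hc = 27.0844 / 0.001523 = 17783.59 kJ/kg


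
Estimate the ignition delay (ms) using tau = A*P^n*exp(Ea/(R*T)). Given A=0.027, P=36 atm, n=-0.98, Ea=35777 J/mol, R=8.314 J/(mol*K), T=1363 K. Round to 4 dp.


tau = A * P^n * exp(Ea/(R*T))
P^n = 36^(-0.98) = 0.02984170
Ea/(R*T) = 35777/(8.314*1363) = 3.157171
exp(Ea/(R*T)) = 23.503999
tau = 0.027 * 0.02984170 * 23.503999 = 0.0189 ms


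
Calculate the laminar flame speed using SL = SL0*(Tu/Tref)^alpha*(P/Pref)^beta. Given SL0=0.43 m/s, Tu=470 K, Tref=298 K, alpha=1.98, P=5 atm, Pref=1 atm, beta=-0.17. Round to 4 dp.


SL = SL0 * (Tu/Tref)^alpha * (P/Pref)^beta
T ratio = 470/298 = 1.57718121
(T ratio)^alpha = 1.57718121^1.98 = 2.464935
(P/Pref)^beta = 5^(-0.17) = 0.760633
SL = 0.43 * 2.464935 * 0.760633 = 0.8062 m/s


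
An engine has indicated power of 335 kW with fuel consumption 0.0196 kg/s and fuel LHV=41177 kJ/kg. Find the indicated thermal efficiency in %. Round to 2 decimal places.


eta_ith = (IP / (mf * LHV)) * 100
Denominator = 0.0196 * 41177 = 807.0692 kW
eta_ith = (335 / 807.0692) * 100 = 41.51%


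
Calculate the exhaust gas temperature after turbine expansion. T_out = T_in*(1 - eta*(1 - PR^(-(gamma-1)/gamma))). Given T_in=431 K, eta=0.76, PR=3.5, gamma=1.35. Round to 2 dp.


T_out = T_in * (1 - eta * (1 - PR^(-(gamma-1)/gamma)))
Exponent = -(1.35-1)/1.35 = -0.25925926
PR^exp = 3.5^(-0.25925926) = 0.72267881
Factor = 1 - 0.76*(1 - 0.72267881) = 0.78923590
T_out = 431 * 0.78923590 = 340.16 K


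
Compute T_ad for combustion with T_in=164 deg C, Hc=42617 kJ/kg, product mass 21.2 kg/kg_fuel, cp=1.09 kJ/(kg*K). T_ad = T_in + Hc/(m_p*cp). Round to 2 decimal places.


T_ad = T_in + Hc / (m_p * cp)
Denominator = 21.2 * 1.09 = 23.1080
Temperature rise = 42617 / 23.1080 = 1844.25 K
T_ad = 164 + 1844.25 = 2008.25 deg C


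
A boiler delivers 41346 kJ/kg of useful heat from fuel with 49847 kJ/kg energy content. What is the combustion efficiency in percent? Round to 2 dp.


Efficiency = (Q_useful / Q_fuel) * 100
Efficiency = (41346 / 49847) * 100
Efficiency = 0.8295 * 100 = 82.95%


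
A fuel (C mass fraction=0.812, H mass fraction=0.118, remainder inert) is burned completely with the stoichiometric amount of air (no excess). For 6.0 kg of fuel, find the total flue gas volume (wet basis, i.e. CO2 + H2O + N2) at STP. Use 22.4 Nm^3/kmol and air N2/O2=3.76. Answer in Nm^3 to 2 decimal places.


Per kg fuel: CO2 = (C/12 kmol)*22.4 = (0.812/12)*22.4 = 1.51573 Nm^3
Per kg fuel: H2O = (H/2 kmol)*22.4 = (0.118/2)*22.4 = 1.32160 Nm^3
O2 needed per kg fuel = C/12 + H/4 = 0.812/12 + 0.118/4 = 0.09716667 kmol
Per kg fuel: N2 = O2*3.76*22.4 = 0.09716667*3.76*22.4 = 8.18377 Nm^3
Total per kg = 1.51573 + 1.32160 + 8.18377 = 11.02110 Nm^3
Total = 11.02110 * 6.0 = 66.13 Nm^3


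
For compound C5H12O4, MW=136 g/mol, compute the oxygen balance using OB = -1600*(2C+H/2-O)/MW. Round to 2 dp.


OB = -1600 * (2C + H/2 - O) / MW
Inner = 2*5 + 12/2 - 4 = 12.00
OB = -1600 * 12.00 / 136 = -141.18%


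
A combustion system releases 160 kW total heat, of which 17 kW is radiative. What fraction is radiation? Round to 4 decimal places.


f_rad = Q_rad / Q_total
f_rad = 17 / 160 = 0.1063


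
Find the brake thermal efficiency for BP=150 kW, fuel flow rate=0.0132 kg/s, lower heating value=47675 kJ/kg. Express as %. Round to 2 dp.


eta_BTE = (BP / (mf * LHV)) * 100
Denominator = 0.0132 * 47675 = 629.3100 kW
eta_BTE = (150 / 629.3100) * 100 = 23.84%


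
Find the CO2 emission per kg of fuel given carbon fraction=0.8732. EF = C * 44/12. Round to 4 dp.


EF = C_frac * (M_CO2 / M_C)
EF = 0.8732 * (44/12)
EF = 0.8732 * 3.666667 = 3.2017 kg_CO2/kg_fuel


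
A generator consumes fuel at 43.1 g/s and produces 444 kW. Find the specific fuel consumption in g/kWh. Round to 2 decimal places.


SFC = (mf / BP) * 3600
Rate = 43.1 / 444 = 0.097072 g/(s*kW)
SFC = 0.097072 * 3600 = 349.46 g/kWh


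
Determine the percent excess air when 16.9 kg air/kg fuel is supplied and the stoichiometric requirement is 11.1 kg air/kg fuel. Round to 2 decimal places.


Excess air = actual - stoichiometric = 16.9 - 11.1 = 5.80 kg/kg fuel
Excess air % = (excess / stoich) * 100 = (5.80 / 11.1) * 100 = 52.25%


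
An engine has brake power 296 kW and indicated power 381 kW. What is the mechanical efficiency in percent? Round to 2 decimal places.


eta_mech = (BP / IP) * 100
Ratio = 296 / 381 = 0.7769
eta_mech = 0.7769 * 100 = 77.69%


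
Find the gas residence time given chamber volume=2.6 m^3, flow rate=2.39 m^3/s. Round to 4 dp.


tau = V / Q_flow
tau = 2.6 / 2.39 = 1.0879 s


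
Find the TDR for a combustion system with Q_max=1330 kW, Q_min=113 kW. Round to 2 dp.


TDR = Q_max / Q_min
TDR = 1330 / 113 = 11.77


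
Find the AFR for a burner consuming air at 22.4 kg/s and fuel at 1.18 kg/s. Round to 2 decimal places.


AFR = m_air / m_fuel
AFR = 22.4 / 1.18 = 18.98


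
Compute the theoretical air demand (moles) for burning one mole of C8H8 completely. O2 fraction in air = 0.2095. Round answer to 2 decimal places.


Balanced combustion: C8H8 + 10 O2 -> 8 CO2 + 4 H2O
O2 needed = C + H/4 = 8 + 8/4 = 10.00 moles
Air moles = O2 / 0.2095 = 10.00 / 0.2095 = 47.73 moles air


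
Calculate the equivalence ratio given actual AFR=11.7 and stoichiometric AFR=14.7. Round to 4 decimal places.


phi = AFR_stoich / AFR_actual
phi = 14.7 / 11.7 = 1.2564


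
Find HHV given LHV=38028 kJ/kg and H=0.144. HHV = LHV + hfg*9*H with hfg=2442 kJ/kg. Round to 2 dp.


HHV = LHV + hfg * 9 * H
Water addition = 2442 * 9 * 0.144 = 3164.832 kJ/kg
HHV = 38028 + 3164.832 = 41192.83 kJ/kg


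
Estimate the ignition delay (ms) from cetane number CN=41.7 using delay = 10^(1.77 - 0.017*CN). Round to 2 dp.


delay = 10^(1.77 - 0.017*CN)
Exponent = 1.77 - 0.017*41.7 = 1.0611
delay = 10^1.0611 = 11.51 ms


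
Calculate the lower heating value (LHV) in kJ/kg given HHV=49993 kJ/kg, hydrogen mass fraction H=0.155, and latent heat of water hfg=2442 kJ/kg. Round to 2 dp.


LHV = HHV - hfg * 9 * H
Water correction = 2442 * 9 * 0.155 = 3406.590 kJ/kg
LHV = 49993 - 3406.590 = 46586.41 kJ/kg


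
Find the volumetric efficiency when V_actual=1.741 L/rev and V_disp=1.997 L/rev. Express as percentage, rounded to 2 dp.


eta_v = (V_actual / V_disp) * 100
Ratio = 1.741 / 1.997 = 0.8718
eta_v = 0.8718 * 100 = 87.18%


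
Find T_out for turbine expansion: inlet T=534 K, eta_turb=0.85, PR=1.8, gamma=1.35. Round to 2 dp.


T_out = T_in * (1 - eta * (1 - PR^(-(gamma-1)/gamma)))
Exponent = -(1.35-1)/1.35 = -0.25925926
PR^exp = 1.8^(-0.25925926) = 0.85865408
Factor = 1 - 0.85*(1 - 0.85865408) = 0.87985597
T_out = 534 * 0.87985597 = 469.84 K


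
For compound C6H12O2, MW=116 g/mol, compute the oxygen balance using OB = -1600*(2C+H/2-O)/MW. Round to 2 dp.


OB = -1600 * (2C + H/2 - O) / MW
Inner = 2*6 + 12/2 - 2 = 16.00
OB = -1600 * 16.00 / 116 = -220.69%


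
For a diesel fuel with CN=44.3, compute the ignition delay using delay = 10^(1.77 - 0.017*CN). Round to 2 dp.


delay = 10^(1.77 - 0.017*CN)
Exponent = 1.77 - 0.017*44.3 = 1.0169
delay = 10^1.0169 = 10.40 ms


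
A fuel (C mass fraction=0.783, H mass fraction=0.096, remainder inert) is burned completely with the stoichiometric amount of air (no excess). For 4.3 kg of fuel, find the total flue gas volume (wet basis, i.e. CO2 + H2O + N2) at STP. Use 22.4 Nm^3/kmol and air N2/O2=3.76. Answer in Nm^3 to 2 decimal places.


Per kg fuel: CO2 = (C/12 kmol)*22.4 = (0.783/12)*22.4 = 1.46160 Nm^3
Per kg fuel: H2O = (H/2 kmol)*22.4 = (0.096/2)*22.4 = 1.07520 Nm^3
O2 needed per kg fuel = C/12 + H/4 = 0.783/12 + 0.096/4 = 0.08925000 kmol
Per kg fuel: N2 = O2*3.76*22.4 = 0.08925000*3.76*22.4 = 7.51699 Nm^3
Total per kg = 1.46160 + 1.07520 + 7.51699 = 10.05379 Nm^3
Total = 10.05379 * 4.3 = 43.23 Nm^3


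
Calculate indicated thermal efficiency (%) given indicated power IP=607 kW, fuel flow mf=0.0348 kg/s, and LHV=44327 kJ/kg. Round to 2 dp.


eta_ith = (IP / (mf * LHV)) * 100
Denominator = 0.0348 * 44327 = 1542.5796 kW
eta_ith = (607 / 1542.5796) * 100 = 39.35%


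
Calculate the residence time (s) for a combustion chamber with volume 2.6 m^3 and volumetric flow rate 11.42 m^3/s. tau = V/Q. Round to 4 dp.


tau = V / Q_flow
tau = 2.6 / 11.42 = 0.2277 s


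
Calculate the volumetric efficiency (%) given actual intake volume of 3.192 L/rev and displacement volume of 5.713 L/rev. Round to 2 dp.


eta_v = (V_actual / V_disp) * 100
Ratio = 3.192 / 5.713 = 0.5587
eta_v = 0.5587 * 100 = 55.87%


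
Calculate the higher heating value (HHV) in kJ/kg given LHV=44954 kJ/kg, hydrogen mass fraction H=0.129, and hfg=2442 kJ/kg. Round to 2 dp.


HHV = LHV + hfg * 9 * H
Water addition = 2442 * 9 * 0.129 = 2835.162 kJ/kg
HHV = 44954 + 2835.162 = 47789.16 kJ/kg


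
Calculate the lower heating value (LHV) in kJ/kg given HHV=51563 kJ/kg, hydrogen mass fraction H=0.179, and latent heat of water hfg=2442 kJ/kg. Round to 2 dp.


LHV = HHV - hfg * 9 * H
Water correction = 2442 * 9 * 0.179 = 3934.062 kJ/kg
LHV = 51563 - 3934.062 = 47628.94 kJ/kg


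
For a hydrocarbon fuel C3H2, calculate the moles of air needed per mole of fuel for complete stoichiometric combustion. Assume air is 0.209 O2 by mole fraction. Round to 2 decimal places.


Balanced combustion: C3H2 + 3.5 O2 -> 3 CO2 + 1 H2O
O2 needed = C + H/4 = 3 + 2/4 = 3.50 moles
Air moles = O2 / 0.209 = 3.50 / 0.209 = 16.75 moles air


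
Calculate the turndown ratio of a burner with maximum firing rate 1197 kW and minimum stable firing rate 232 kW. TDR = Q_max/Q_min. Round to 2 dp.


TDR = Q_max / Q_min
TDR = 1197 / 232 = 5.16


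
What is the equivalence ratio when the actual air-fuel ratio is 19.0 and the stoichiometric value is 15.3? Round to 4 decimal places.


phi = AFR_stoich / AFR_actual
phi = 15.3 / 19.0 = 0.8053


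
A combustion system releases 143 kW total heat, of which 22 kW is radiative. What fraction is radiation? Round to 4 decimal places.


f_rad = Q_rad / Q_total
f_rad = 22 / 143 = 0.1538


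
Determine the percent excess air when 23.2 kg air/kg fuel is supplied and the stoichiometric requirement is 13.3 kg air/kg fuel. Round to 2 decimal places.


Excess air = actual - stoichiometric = 23.2 - 13.3 = 9.90 kg/kg fuel
Excess air % = (excess / stoich) * 100 = (9.90 / 13.3) * 100 = 74.44%


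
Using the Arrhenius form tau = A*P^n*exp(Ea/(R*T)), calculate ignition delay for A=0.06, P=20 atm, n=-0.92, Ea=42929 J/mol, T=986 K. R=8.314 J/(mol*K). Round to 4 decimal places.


tau = A * P^n * exp(Ea/(R*T))
P^n = 20^(-0.92) = 0.06354076
Ea/(R*T) = 42929/(8.314*986) = 5.236774
exp(Ea/(R*T)) = 188.062445
tau = 0.06 * 0.06354076 * 188.062445 = 0.7170 ms


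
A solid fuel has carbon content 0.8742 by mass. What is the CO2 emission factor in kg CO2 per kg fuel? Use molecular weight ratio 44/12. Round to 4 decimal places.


EF = C_frac * (M_CO2 / M_C)
EF = 0.8742 * (44/12)
EF = 0.8742 * 3.666667 = 3.2054 kg_CO2/kg_fuel


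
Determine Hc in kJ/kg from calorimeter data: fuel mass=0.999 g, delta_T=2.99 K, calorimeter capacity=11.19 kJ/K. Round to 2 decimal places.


Hc = C_cal * delta_T / m_fuel
Q_released = 11.19 * 2.99 = 33.4581 kJ
m_fuel = 0.999 g = 0.999/1000 kg = 0.000999 kg
Hc = 33.4581 / 0.000999 = 33491.59 kJ/kg


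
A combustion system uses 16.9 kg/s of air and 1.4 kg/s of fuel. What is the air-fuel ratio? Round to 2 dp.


AFR = m_air / m_fuel
AFR = 16.9 / 1.4 = 12.07


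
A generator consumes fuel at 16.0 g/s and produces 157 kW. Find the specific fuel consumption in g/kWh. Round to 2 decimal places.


SFC = (mf / BP) * 3600
Rate = 16.0 / 157 = 0.101911 g/(s*kW)
SFC = 0.101911 * 3600 = 366.88 g/kWh


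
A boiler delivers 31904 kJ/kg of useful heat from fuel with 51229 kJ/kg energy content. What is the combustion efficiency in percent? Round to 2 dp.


Efficiency = (Q_useful / Q_fuel) * 100
Efficiency = (31904 / 51229) * 100
Efficiency = 0.6228 * 100 = 62.28%


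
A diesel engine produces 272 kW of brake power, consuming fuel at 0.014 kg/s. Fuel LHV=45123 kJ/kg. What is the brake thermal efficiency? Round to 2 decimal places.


eta_BTE = (BP / (mf * LHV)) * 100
Denominator = 0.014 * 45123 = 631.7220 kW
eta_BTE = (272 / 631.7220) * 100 = 43.06%


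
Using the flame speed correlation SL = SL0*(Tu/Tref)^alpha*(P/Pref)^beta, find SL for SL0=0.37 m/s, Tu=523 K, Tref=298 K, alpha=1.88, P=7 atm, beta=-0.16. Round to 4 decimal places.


SL = SL0 * (Tu/Tref)^alpha * (P/Pref)^beta
T ratio = 523/298 = 1.75503356
(T ratio)^alpha = 1.75503356^1.88 = 2.879099
(P/Pref)^beta = 7^(-0.16) = 0.732461
SL = 0.37 * 2.879099 * 0.732461 = 0.7803 m/s


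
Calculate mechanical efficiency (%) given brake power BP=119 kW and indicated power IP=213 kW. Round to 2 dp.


eta_mech = (BP / IP) * 100
Ratio = 119 / 213 = 0.5587
eta_mech = 0.5587 * 100 = 55.87%


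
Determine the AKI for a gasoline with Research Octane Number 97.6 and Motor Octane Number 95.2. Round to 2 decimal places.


AKI = (RON + MON) / 2
AKI = (97.6 + 95.2) / 2
AKI = 192.8 / 2 = 96.40


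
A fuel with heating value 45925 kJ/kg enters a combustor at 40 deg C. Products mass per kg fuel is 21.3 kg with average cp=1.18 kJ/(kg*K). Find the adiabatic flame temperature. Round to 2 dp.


T_ad = T_in + Hc / (m_p * cp)
Denominator = 21.3 * 1.18 = 25.1340
Temperature rise = 45925 / 25.1340 = 1827.21 K
T_ad = 40 + 1827.21 = 1867.21 deg C


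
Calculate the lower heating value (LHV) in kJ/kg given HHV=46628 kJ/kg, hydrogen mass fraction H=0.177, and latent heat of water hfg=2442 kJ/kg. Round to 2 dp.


LHV = HHV - hfg * 9 * H
Water correction = 2442 * 9 * 0.177 = 3890.106 kJ/kg
LHV = 46628 - 3890.106 = 42737.89 kJ/kg


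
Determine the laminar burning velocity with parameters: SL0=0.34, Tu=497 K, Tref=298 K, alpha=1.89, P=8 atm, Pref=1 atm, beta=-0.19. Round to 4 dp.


SL = SL0 * (Tu/Tref)^alpha * (P/Pref)^beta
T ratio = 497/298 = 1.66778523
(T ratio)^alpha = 1.66778523^1.89 = 2.629328
(P/Pref)^beta = 8^(-0.19) = 0.673617
SL = 0.34 * 2.629328 * 0.673617 = 0.6022 m/s


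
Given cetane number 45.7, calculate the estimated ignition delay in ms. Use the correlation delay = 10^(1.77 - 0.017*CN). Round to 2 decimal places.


delay = 10^(1.77 - 0.017*CN)
Exponent = 1.77 - 0.017*45.7 = 0.9931
delay = 10^0.9931 = 9.84 ms


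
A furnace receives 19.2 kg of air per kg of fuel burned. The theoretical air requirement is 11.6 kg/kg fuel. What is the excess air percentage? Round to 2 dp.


Excess air = actual - stoichiometric = 19.2 - 11.6 = 7.60 kg/kg fuel
Excess air % = (excess / stoich) * 100 = (7.60 / 11.6) * 100 = 65.52%


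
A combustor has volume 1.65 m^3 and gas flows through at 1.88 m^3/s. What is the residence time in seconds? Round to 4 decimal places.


tau = V / Q_flow
tau = 1.65 / 1.88 = 0.8777 s


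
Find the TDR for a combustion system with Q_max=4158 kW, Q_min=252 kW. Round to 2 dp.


TDR = Q_max / Q_min
TDR = 4158 / 252 = 16.50


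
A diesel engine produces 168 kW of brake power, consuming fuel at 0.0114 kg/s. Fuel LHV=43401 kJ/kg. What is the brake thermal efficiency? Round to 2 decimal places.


eta_BTE = (BP / (mf * LHV)) * 100
Denominator = 0.0114 * 43401 = 494.7714 kW
eta_BTE = (168 / 494.7714) * 100 = 33.96%


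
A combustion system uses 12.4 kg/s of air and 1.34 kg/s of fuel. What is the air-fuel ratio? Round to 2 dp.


AFR = m_air / m_fuel
AFR = 12.4 / 1.34 = 9.25


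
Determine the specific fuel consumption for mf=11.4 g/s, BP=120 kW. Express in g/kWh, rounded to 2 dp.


SFC = (mf / BP) * 3600
Rate = 11.4 / 120 = 0.095000 g/(s*kW)
SFC = 0.095000 * 3600 = 342.00 g/kWh


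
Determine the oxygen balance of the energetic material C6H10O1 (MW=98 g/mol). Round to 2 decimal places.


OB = -1600 * (2C + H/2 - O) / MW
Inner = 2*6 + 10/2 - 1 = 16.00
OB = -1600 * 16.00 / 98 = -261.22%


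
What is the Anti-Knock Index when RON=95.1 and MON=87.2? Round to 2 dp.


AKI = (RON + MON) / 2
AKI = (95.1 + 87.2) / 2
AKI = 182.3 / 2 = 91.15


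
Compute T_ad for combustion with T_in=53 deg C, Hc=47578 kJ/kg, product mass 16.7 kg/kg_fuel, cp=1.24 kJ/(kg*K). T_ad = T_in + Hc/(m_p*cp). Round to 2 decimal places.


T_ad = T_in + Hc / (m_p * cp)
Denominator = 16.7 * 1.24 = 20.7080
Temperature rise = 47578 / 20.7080 = 2297.57 K
T_ad = 53 + 2297.57 = 2350.57 deg C


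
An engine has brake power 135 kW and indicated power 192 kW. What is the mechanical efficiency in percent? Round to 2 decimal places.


eta_mech = (BP / IP) * 100
Ratio = 135 / 192 = 0.7031
eta_mech = 0.7031 * 100 = 70.31%


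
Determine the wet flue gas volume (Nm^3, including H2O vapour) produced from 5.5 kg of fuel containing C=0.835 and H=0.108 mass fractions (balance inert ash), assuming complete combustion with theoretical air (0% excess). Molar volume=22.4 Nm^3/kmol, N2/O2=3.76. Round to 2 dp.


Per kg fuel: CO2 = (C/12 kmol)*22.4 = (0.835/12)*22.4 = 1.55867 Nm^3
Per kg fuel: H2O = (H/2 kmol)*22.4 = (0.108/2)*22.4 = 1.20960 Nm^3
O2 needed per kg fuel = C/12 + H/4 = 0.835/12 + 0.108/4 = 0.09658333 kmol
Per kg fuel: N2 = O2*3.76*22.4 = 0.09658333*3.76*22.4 = 8.13463 Nm^3
Total per kg = 1.55867 + 1.20960 + 8.13463 = 10.90290 Nm^3
Total = 10.90290 * 5.5 = 59.97 Nm^3


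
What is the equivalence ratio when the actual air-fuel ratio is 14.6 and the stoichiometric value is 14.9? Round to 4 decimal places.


phi = AFR_stoich / AFR_actual
phi = 14.9 / 14.6 = 1.0205


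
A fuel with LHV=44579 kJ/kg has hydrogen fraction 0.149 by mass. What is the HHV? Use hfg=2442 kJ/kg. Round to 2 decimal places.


HHV = LHV + hfg * 9 * H
Water addition = 2442 * 9 * 0.149 = 3274.722 kJ/kg
HHV = 44579 + 3274.722 = 47853.72 kJ/kg


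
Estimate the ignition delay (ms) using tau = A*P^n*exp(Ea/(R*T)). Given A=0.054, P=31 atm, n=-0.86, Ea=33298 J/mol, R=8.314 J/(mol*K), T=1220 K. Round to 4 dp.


tau = A * P^n * exp(Ea/(R*T))
P^n = 31^(-0.86) = 0.05217097
Ea/(R*T) = 33298/(8.314*1220) = 3.282829
exp(Ea/(R*T)) = 26.651069
tau = 0.054 * 0.05217097 * 26.651069 = 0.0751 ms


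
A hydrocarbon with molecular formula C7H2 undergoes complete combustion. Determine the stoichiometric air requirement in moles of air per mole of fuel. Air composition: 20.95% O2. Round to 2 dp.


Balanced combustion: C7H2 + 7.5 O2 -> 7 CO2 + 1 H2O
O2 needed = C + H/4 = 7 + 2/4 = 7.50 moles
Air moles = O2 / 0.2095 = 7.50 / 0.2095 = 35.80 moles air
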